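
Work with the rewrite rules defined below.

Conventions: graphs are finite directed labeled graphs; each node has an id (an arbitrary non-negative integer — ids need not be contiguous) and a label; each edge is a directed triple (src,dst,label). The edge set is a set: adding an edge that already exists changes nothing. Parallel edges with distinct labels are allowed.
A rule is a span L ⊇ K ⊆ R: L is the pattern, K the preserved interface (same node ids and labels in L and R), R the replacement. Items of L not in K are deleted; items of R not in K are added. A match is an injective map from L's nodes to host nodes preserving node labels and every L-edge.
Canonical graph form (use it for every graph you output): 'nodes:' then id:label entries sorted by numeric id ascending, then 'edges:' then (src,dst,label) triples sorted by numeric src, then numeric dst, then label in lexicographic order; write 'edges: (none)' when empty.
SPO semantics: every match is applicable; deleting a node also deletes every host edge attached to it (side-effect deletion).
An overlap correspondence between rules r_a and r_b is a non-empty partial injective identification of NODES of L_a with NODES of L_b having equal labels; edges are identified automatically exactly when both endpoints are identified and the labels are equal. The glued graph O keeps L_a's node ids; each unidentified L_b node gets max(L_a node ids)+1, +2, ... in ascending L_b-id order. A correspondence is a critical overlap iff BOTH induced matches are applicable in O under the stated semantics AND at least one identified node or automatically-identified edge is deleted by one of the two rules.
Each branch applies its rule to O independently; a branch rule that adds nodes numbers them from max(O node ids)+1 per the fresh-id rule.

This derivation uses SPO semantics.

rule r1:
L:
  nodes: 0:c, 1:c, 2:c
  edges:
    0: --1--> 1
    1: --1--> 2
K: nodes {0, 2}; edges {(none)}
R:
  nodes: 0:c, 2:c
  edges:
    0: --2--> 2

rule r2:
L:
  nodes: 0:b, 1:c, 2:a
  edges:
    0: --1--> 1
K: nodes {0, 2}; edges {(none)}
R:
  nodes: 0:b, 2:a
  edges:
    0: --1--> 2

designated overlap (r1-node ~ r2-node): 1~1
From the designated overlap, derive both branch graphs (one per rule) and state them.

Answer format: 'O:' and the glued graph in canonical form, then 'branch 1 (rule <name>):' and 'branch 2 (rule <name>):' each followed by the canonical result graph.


O:
nodes: 0:c, 1:c, 2:c, 3:b, 4:a
edges: (0,1,1); (1,2,1); (3,1,1)
branch 1 (rule r1):
nodes: 0:c, 2:c, 3:b, 4:a
edges: (0,2,2)
branch 2 (rule r2):
nodes: 0:c, 2:c, 3:b, 4:a
edges: (3,4,1)


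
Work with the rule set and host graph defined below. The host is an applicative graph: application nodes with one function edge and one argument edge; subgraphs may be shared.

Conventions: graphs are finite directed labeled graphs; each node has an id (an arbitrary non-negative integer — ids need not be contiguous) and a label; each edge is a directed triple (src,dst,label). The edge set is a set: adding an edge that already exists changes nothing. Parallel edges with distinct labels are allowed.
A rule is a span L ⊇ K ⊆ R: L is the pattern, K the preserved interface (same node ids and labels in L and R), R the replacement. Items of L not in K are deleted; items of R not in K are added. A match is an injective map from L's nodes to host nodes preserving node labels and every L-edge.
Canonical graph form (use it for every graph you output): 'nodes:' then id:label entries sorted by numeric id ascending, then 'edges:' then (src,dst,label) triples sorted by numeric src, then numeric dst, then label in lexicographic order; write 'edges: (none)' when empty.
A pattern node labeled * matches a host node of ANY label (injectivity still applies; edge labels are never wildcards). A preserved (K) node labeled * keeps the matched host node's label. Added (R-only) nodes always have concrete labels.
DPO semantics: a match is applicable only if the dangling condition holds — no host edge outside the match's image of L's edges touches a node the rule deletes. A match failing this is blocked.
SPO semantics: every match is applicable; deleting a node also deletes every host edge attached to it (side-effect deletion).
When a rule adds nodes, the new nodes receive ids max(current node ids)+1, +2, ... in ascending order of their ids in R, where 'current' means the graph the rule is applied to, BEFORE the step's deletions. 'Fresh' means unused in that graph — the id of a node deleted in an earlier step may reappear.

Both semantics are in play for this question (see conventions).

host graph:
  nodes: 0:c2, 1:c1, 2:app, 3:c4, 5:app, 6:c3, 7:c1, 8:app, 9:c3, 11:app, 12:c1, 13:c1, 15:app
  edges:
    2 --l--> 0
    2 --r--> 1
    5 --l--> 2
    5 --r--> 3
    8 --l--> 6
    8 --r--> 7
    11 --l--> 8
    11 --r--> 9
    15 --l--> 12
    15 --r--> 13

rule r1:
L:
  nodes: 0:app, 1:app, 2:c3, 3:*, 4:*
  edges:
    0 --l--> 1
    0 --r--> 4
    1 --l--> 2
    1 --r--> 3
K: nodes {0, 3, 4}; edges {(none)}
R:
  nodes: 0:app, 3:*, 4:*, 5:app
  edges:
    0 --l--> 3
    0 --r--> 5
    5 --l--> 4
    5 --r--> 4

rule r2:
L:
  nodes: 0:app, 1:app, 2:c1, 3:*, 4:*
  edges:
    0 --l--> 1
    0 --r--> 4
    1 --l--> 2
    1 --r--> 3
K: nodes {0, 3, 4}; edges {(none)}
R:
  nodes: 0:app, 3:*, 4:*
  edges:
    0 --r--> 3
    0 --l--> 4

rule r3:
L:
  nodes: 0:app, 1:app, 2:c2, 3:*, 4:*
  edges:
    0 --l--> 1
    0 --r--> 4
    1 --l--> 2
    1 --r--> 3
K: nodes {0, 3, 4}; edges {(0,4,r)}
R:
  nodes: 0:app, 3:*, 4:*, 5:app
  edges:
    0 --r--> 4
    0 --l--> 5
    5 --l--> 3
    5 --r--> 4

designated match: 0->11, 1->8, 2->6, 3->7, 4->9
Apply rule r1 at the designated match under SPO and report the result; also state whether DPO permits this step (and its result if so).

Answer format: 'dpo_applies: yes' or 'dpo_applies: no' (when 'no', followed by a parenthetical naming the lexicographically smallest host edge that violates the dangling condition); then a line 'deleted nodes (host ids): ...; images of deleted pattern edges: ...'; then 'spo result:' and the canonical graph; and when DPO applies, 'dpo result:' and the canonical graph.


dpo_applies: yes
deleted nodes (host ids): 6, 8; images of deleted pattern edges: (8,6,l); (8,7,r); (11,8,l); (11,9,r)
spo result:
nodes: 0:c2, 1:c1, 2:app, 3:c4, 5:app, 7:c1, 9:c3, 11:app, 12:c1, 13:c1, 15:app, 16:app
edges: (2,0,l); (2,1,r); (5,2,l); (5,3,r); (11,7,l); (11,16,r); (15,12,l); (15,13,r); (16,9,l); (16,9,r)
dpo result:
nodes: 0:c2, 1:c1, 2:app, 3:c4, 5:app, 7:c1, 9:c3, 11:app, 12:c1, 13:c1, 15:app, 16:app
edges: (2,0,l); (2,1,r); (5,2,l); (5,3,r); (11,7,l); (11,16,r); (15,12,l); (15,13,r); (16,9,l); (16,9,r)


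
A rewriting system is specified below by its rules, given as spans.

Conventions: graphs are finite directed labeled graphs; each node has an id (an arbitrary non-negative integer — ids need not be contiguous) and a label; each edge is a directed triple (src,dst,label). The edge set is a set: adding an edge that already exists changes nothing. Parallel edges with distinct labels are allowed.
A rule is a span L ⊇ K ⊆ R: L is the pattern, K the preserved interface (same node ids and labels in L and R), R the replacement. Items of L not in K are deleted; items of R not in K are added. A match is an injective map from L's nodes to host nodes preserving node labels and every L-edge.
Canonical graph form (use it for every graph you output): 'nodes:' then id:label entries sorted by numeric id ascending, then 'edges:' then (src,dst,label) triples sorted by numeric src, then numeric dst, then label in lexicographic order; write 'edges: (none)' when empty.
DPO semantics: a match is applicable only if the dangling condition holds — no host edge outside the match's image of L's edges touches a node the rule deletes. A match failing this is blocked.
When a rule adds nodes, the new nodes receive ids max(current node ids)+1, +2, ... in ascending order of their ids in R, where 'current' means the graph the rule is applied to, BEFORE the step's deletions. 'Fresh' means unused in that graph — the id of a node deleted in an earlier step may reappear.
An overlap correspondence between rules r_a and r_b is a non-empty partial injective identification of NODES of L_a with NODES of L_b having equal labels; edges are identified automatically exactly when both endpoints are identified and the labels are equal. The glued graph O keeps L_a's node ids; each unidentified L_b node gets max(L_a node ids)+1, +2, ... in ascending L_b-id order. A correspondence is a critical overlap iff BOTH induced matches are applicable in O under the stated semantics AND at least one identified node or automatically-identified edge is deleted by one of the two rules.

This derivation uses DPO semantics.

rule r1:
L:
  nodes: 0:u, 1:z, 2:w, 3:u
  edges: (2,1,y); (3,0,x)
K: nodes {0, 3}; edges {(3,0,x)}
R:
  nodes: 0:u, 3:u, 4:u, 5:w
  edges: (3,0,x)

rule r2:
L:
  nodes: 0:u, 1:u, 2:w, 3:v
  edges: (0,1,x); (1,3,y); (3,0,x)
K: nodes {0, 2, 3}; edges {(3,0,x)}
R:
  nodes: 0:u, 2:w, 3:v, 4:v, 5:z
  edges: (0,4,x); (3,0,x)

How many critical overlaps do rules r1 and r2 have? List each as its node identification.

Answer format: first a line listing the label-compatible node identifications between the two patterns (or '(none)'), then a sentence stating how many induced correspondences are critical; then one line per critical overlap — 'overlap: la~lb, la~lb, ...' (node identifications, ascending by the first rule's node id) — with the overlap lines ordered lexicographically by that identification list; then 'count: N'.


label-compatible node identifications between L(r1) and L(r2): 0~0, 0~1, 2~2, 3~0, 3~1
5 of the induced correspondences are critical overlaps of r1 and r2.
overlap: 0~0, 2~2
overlap: 0~1, 2~2, 3~0
overlap: 0~1, 3~0
overlap: 2~2
overlap: 2~2, 3~0
count: 5


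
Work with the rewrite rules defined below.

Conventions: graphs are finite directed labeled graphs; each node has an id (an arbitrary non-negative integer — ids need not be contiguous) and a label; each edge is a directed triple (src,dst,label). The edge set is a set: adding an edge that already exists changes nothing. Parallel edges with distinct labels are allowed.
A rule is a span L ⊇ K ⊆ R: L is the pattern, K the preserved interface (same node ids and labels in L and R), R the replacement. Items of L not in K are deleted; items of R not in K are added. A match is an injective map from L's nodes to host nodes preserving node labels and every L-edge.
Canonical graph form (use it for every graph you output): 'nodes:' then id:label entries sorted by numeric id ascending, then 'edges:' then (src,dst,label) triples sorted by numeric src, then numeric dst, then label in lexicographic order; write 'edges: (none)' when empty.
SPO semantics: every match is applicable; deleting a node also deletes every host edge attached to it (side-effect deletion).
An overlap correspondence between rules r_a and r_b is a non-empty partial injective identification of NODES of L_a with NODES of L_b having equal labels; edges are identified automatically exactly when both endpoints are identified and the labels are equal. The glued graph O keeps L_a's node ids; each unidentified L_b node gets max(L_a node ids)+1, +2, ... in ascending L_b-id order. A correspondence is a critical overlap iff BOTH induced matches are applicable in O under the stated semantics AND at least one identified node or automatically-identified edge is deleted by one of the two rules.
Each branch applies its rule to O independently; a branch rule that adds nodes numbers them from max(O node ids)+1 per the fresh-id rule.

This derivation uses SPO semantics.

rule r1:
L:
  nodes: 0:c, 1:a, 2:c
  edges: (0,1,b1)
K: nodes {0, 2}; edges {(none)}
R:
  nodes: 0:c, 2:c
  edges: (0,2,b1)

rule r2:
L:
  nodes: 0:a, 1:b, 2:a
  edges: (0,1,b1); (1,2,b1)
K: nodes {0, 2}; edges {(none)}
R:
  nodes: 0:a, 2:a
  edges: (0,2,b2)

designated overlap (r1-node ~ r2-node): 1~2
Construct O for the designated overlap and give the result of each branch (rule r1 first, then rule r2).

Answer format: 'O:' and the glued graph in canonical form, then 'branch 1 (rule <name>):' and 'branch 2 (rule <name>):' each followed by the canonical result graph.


O:
nodes: 0:c, 1:a, 2:c, 3:a, 4:b
edges: (0,1,b1); (3,4,b1); (4,1,b1)
branch 1 (rule r1):
nodes: 0:c, 2:c, 3:a, 4:b
edges: (0,2,b1); (3,4,b1)
branch 2 (rule r2):
nodes: 0:c, 1:a, 2:c, 3:a
edges: (0,1,b1); (3,1,b2)


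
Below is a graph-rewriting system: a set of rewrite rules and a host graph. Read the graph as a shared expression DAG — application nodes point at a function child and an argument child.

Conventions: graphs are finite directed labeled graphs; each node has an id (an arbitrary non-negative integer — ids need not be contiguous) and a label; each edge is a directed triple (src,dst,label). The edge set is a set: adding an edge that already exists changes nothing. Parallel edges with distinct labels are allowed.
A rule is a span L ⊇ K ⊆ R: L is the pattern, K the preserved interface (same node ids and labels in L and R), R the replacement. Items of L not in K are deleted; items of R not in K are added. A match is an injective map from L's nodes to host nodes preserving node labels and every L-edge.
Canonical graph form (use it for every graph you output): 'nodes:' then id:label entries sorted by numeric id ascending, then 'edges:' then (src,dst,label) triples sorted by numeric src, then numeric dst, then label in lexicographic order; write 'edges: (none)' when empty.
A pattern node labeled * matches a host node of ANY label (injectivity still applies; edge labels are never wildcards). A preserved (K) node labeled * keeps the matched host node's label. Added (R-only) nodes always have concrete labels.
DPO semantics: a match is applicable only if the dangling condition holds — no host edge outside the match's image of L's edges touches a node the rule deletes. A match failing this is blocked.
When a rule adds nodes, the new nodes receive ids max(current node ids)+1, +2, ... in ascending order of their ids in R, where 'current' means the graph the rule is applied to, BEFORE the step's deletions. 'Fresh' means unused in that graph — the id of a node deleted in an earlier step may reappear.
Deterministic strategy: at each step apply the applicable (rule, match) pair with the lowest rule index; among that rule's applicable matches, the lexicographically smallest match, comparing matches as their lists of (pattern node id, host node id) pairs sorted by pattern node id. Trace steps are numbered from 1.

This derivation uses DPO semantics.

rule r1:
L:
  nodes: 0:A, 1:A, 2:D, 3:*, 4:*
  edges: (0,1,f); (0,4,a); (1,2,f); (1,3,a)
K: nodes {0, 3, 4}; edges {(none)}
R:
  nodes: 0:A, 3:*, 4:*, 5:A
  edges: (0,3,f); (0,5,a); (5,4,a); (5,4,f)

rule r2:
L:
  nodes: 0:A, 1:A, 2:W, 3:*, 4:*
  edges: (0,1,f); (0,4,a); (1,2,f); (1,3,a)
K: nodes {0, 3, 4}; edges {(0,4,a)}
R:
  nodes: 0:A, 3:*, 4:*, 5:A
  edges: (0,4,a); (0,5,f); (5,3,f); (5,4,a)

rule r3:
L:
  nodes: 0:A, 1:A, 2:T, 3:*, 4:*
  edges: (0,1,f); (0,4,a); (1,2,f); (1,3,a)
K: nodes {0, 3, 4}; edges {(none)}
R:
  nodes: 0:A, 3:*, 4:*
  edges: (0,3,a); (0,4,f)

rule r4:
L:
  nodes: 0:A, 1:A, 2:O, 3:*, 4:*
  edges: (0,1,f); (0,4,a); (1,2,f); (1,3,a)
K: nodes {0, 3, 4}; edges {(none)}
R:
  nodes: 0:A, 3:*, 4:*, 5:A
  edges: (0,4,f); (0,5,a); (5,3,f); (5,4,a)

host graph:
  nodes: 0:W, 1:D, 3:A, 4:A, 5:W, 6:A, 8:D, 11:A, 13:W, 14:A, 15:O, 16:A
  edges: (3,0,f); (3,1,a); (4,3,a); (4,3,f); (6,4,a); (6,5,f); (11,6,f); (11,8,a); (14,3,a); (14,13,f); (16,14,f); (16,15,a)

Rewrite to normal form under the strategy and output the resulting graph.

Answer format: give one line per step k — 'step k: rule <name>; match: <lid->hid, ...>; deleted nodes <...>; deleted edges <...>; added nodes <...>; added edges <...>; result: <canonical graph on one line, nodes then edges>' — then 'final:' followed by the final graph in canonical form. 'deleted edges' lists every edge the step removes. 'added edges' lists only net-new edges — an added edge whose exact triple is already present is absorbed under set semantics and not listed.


step 1: rule r2; match: 0->11, 1->6, 2->5, 3->4, 4->8; deleted nodes 5, 6; deleted edges (6,4,a); (6,5,f); (11,6,f); added nodes 17; added edges (11,17,f); (17,4,f); (17,8,a); result: nodes: 0:W, 1:D, 3:A, 4:A, 8:D, 11:A, 13:W, 14:A, 15:O, 16:A, 17:A edges: (3,0,f); (3,1,a); (4,3,a); (4,3,f); (11,8,a); (11,17,f); (14,3,a); (14,13,f); (16,14,f); (16,15,a); (17,4,f); (17,8,a)
step 2: rule r2; match: 0->16, 1->14, 2->13, 3->3, 4->15; deleted nodes 13, 14; deleted edges (14,3,a); (14,13,f); (16,14,f); added nodes 18; added edges (16,18,f); (18,3,f); (18,15,a); result: nodes: 0:W, 1:D, 3:A, 4:A, 8:D, 11:A, 15:O, 16:A, 17:A, 18:A edges: (3,0,f); (3,1,a); (4,3,a); (4,3,f); (11,8,a); (11,17,f); (16,15,a); (16,18,f); (17,4,f); (17,8,a); (18,3,f); (18,15,a)
final:
nodes: 0:W, 1:D, 3:A, 4:A, 8:D, 11:A, 15:O, 16:A, 17:A, 18:A
edges: (3,0,f); (3,1,a); (4,3,a); (4,3,f); (11,8,a); (11,17,f); (16,15,a); (16,18,f); (17,4,f); (17,8,a); (18,3,f); (18,15,a)


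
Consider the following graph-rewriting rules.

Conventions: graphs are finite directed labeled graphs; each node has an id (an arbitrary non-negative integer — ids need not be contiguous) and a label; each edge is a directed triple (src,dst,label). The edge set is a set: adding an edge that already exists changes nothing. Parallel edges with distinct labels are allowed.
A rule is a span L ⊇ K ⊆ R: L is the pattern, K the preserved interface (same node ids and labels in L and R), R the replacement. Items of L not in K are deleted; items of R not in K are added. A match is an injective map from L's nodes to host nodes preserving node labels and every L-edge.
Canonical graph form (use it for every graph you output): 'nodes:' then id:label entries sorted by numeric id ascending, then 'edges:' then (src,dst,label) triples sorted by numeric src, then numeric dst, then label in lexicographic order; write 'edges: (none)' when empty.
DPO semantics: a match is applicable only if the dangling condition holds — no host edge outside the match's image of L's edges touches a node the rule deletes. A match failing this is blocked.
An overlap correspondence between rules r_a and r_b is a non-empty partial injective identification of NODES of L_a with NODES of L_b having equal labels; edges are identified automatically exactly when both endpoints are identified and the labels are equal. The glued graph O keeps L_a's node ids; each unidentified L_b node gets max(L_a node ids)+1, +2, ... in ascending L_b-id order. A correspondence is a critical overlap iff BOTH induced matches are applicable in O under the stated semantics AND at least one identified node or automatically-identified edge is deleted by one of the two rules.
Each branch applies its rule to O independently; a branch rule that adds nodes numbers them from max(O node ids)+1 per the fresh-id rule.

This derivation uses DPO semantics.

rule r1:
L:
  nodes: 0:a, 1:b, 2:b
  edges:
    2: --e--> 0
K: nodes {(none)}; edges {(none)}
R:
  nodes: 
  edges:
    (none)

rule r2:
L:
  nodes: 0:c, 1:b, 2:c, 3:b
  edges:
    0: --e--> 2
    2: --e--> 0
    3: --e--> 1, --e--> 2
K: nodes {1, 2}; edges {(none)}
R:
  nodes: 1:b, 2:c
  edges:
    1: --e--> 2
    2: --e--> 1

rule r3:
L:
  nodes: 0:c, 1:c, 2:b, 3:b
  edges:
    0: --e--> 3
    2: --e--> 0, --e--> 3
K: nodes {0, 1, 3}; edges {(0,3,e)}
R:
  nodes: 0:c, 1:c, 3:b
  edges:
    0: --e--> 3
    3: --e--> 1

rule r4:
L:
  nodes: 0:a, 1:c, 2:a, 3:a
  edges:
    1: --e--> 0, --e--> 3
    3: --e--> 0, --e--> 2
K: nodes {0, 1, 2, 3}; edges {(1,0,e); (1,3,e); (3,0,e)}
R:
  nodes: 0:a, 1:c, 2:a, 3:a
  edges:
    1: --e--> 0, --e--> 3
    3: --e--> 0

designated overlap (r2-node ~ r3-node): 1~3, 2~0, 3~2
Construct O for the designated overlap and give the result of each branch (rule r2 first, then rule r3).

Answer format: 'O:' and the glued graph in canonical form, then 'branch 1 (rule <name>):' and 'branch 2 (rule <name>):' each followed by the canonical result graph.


O:
nodes: 0:c, 1:b, 2:c, 3:b, 4:c
edges: (0,2,e); (2,0,e); (2,1,e); (3,1,e); (3,2,e)
branch 1 (rule r2):
nodes: 1:b, 2:c, 4:c
edges: (1,2,e); (2,1,e)
branch 2 (rule r3):
nodes: 0:c, 1:b, 2:c, 4:c
edges: (0,2,e); (1,4,e); (2,0,e); (2,1,e)


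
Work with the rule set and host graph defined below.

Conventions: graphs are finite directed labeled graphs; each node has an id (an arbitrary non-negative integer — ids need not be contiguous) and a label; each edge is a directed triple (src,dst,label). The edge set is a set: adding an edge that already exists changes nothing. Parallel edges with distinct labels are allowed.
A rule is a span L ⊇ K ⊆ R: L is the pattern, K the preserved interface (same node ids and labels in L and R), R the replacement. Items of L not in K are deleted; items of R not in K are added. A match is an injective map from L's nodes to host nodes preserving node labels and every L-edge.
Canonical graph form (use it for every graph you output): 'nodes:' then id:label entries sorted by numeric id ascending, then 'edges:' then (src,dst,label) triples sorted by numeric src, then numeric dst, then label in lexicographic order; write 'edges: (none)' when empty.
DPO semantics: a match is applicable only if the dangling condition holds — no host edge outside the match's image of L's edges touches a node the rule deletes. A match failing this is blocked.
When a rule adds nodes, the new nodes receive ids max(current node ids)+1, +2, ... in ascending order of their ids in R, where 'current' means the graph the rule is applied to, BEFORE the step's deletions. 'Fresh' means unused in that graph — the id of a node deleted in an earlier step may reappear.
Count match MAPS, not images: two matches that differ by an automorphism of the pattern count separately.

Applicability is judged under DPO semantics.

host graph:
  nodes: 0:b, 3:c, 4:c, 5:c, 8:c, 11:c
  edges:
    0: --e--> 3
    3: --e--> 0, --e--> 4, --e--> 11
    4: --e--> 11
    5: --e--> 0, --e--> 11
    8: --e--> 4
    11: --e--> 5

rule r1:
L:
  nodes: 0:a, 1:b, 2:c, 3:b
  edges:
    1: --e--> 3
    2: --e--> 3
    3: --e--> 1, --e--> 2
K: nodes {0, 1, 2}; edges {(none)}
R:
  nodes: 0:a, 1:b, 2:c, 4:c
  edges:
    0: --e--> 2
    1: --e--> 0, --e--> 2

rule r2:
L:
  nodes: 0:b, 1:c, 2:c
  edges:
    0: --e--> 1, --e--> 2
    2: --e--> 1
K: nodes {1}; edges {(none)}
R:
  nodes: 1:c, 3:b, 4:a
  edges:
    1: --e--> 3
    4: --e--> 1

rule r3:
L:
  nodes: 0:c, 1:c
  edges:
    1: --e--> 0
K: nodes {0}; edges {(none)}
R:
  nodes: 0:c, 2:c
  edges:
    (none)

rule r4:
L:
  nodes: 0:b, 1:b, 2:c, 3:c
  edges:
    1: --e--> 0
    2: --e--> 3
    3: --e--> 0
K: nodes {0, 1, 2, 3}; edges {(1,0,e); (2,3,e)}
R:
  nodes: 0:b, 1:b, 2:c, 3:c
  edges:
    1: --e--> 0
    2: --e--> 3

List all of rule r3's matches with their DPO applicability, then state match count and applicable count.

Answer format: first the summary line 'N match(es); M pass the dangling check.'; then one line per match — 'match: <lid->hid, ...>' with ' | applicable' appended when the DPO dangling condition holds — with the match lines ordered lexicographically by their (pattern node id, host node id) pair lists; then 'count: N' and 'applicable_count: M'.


6 match(es); 1 pass the dangling check.
match: 0->4, 1->3
match: 0->4, 1->8 | applicable
match: 0->5, 1->11
match: 0->11, 1->3
match: 0->11, 1->4
match: 0->11, 1->5
count: 6
applicable_count: 1


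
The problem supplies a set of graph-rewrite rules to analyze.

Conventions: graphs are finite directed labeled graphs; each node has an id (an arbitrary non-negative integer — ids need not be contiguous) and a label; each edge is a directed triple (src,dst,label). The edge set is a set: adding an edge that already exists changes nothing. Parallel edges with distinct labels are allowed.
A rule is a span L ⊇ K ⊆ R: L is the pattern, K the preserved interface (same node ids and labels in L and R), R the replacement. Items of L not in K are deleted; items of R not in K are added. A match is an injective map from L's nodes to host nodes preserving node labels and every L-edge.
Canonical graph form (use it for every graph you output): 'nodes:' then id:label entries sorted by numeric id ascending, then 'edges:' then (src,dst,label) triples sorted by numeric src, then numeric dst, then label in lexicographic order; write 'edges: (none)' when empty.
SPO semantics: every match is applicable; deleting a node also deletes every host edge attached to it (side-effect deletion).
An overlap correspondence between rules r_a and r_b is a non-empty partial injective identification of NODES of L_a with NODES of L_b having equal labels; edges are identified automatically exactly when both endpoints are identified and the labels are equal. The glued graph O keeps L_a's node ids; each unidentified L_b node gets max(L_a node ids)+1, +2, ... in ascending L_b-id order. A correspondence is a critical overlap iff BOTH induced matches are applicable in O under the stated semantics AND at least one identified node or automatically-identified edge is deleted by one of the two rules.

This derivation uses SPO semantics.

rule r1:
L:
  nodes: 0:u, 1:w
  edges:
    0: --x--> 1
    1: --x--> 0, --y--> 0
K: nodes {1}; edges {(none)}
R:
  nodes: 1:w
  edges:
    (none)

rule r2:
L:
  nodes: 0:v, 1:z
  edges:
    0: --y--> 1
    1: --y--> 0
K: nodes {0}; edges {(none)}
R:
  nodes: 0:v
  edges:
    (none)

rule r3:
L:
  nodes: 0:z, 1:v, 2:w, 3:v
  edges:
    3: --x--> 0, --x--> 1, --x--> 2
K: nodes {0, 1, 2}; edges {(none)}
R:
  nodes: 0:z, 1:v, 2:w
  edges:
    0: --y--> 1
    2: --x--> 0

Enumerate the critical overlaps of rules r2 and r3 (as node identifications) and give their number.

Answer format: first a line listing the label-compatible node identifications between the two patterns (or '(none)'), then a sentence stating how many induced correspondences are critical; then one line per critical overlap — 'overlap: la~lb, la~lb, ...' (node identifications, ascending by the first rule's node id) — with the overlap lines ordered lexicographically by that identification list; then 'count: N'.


label-compatible node identifications between L(r2) and L(r3): 0~1, 0~3, 1~0
4 of the induced correspondences are critical overlaps of r2 and r3.
overlap: 0~1, 1~0
overlap: 0~3
overlap: 0~3, 1~0
overlap: 1~0
count: 4


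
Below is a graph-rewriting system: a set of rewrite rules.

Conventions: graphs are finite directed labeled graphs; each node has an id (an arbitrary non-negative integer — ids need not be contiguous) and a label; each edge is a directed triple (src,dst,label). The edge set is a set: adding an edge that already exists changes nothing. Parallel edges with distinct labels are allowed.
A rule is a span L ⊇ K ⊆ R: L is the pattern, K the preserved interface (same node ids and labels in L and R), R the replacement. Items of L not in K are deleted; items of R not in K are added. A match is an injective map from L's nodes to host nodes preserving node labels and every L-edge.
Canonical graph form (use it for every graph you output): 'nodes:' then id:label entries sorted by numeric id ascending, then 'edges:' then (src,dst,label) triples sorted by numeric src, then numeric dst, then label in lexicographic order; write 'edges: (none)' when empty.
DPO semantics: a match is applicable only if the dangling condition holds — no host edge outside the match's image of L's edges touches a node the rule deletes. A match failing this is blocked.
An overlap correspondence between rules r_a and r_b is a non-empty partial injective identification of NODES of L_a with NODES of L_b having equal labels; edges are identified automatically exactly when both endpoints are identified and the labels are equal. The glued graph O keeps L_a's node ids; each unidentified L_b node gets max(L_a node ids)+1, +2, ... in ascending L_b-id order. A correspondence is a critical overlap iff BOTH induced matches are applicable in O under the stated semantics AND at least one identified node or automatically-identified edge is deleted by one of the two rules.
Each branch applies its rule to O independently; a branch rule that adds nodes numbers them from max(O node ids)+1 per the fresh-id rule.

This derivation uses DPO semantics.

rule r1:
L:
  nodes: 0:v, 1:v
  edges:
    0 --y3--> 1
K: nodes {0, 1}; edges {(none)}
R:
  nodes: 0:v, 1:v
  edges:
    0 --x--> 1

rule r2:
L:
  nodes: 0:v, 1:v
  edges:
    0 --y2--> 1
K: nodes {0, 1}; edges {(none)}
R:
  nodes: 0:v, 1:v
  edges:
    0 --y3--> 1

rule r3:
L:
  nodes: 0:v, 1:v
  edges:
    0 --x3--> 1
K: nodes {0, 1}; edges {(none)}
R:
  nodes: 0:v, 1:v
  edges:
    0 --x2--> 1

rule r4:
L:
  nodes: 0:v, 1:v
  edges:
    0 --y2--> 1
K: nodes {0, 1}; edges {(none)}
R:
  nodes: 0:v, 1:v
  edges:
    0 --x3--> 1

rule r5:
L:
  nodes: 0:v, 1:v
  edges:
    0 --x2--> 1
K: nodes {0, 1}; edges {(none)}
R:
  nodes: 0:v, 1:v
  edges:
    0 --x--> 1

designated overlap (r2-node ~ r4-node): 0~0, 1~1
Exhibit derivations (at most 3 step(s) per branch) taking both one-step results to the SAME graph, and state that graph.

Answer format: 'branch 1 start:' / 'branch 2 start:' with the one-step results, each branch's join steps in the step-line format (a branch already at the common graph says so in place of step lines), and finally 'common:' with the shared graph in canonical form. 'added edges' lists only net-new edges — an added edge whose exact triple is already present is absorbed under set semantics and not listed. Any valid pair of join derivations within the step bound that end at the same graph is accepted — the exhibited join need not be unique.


branch 1 start:
nodes: 0:v, 1:v
edges: (0,1,y3)
branch 2 start:
nodes: 0:v, 1:v
edges: (0,1,x3)
branch 1 step 1: rule r1; match: 0->0, 1->1; deleted nodes (none); deleted edges (0,1,y3); added nodes (none); added edges (0,1,x); result: nodes: 0:v, 1:v edges: (0,1,x)
branch 2 step 1: rule r3; match: 0->0, 1->1; deleted nodes (none); deleted edges (0,1,x3); added nodes (none); added edges (0,1,x2); result: nodes: 0:v, 1:v edges: (0,1,x2)
branch 2 step 2: rule r5; match: 0->0, 1->1; deleted nodes (none); deleted edges (0,1,x2); added nodes (none); added edges (0,1,x); result: nodes: 0:v, 1:v edges: (0,1,x)
common:
nodes: 0:v, 1:v
edges: (0,1,x)


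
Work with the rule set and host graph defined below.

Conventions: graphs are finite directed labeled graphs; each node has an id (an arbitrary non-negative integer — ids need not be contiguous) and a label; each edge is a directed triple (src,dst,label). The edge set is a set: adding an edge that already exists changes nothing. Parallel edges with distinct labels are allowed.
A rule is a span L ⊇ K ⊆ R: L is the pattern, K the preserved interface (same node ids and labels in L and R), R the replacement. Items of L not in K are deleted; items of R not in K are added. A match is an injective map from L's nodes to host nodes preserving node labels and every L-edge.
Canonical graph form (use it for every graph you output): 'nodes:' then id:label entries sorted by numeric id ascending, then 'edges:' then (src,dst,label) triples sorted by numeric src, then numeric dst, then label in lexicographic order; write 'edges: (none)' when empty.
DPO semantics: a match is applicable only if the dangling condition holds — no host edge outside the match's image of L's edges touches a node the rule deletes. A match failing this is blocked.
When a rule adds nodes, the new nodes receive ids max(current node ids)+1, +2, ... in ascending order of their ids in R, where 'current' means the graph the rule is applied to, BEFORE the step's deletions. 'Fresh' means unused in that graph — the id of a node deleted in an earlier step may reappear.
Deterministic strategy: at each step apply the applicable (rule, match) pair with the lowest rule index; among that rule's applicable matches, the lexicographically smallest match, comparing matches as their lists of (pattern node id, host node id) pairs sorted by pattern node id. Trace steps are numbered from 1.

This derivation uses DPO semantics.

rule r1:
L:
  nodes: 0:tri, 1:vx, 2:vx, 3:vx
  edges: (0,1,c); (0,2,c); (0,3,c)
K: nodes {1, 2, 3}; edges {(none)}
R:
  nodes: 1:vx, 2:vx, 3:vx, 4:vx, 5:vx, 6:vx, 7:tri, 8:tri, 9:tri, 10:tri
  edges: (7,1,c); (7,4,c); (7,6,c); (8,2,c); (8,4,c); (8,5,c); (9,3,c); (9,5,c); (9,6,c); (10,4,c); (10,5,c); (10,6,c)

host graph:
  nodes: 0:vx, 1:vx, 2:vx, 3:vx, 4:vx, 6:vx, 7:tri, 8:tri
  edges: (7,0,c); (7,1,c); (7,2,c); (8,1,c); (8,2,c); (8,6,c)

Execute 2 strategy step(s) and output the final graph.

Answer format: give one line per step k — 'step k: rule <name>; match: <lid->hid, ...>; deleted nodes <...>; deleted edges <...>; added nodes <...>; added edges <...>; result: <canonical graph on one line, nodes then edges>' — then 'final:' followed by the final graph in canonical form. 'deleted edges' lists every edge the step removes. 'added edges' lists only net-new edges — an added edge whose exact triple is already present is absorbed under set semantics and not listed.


step 1: rule r1; match: 0->7, 1->0, 2->1, 3->2; deleted nodes 7; deleted edges (7,0,c); (7,1,c); (7,2,c); added nodes 9, 10, 11, 12, 13, 14, 15; added edges (12,0,c); (12,9,c); (12,11,c); (13,1,c); (13,9,c); (13,10,c); (14,2,c); (14,10,c); (14,11,c); (15,9,c); (15,10,c); (15,11,c); result: nodes: 0:vx, 1:vx, 2:vx, 3:vx, 4:vx, 6:vx, 8:tri, 9:vx, 10:vx, 11:vx, 12:tri, 13:tri, 14:tri, 15:tri edges: (8,1,c); (8,2,c); (8,6,c); (12,0,c); (12,9,c); (12,11,c); (13,1,c); (13,9,c); (13,10,c); (14,2,c); (14,10,c); (14,11,c); (15,9,c); (15,10,c); (15,11,c)
step 2: rule r1; match: 0->8, 1->1, 2->2, 3->6; deleted nodes 8; deleted edges (8,1,c); (8,2,c); (8,6,c); added nodes 16, 17, 18, 19, 20, 21, 22; added edges (19,1,c); (19,16,c); (19,18,c); (20,2,c); (20,16,c); (20,17,c); (21,6,c); (21,17,c); (21,18,c); (22,16,c); (22,17,c); (22,18,c); result: nodes: 0:vx, 1:vx, 2:vx, 3:vx, 4:vx, 6:vx, 9:vx, 10:vx, 11:vx, 12:tri, 13:tri, 14:tri, 15:tri, 16:vx, 17:vx, 18:vx, 19:tri, 20:tri, 21:tri, 22:tri edges: (12,0,c); (12,9,c); (12,11,c); (13,1,c); (13,9,c); (13,10,c); (14,2,c); (14,10,c); (14,11,c); (15,9,c); (15,10,c); (15,11,c); (19,1,c); (19,16,c); (19,18,c); (20,2,c); (20,16,c); (20,17,c); (21,6,c); (21,17,c); (21,18,c); (22,16,c); (22,17,c); (22,18,c)
final:
nodes: 0:vx, 1:vx, 2:vx, 3:vx, 4:vx, 6:vx, 9:vx, 10:vx, 11:vx, 12:tri, 13:tri, 14:tri, 15:tri, 16:vx, 17:vx, 18:vx, 19:tri, 20:tri, 21:tri, 22:tri
edges: (12,0,c); (12,9,c); (12,11,c); (13,1,c); (13,9,c); (13,10,c); (14,2,c); (14,10,c); (14,11,c); (15,9,c); (15,10,c); (15,11,c); (19,1,c); (19,16,c); (19,18,c); (20,2,c); (20,16,c); (20,17,c); (21,6,c); (21,17,c); (21,18,c); (22,16,c); (22,17,c); (22,18,c)


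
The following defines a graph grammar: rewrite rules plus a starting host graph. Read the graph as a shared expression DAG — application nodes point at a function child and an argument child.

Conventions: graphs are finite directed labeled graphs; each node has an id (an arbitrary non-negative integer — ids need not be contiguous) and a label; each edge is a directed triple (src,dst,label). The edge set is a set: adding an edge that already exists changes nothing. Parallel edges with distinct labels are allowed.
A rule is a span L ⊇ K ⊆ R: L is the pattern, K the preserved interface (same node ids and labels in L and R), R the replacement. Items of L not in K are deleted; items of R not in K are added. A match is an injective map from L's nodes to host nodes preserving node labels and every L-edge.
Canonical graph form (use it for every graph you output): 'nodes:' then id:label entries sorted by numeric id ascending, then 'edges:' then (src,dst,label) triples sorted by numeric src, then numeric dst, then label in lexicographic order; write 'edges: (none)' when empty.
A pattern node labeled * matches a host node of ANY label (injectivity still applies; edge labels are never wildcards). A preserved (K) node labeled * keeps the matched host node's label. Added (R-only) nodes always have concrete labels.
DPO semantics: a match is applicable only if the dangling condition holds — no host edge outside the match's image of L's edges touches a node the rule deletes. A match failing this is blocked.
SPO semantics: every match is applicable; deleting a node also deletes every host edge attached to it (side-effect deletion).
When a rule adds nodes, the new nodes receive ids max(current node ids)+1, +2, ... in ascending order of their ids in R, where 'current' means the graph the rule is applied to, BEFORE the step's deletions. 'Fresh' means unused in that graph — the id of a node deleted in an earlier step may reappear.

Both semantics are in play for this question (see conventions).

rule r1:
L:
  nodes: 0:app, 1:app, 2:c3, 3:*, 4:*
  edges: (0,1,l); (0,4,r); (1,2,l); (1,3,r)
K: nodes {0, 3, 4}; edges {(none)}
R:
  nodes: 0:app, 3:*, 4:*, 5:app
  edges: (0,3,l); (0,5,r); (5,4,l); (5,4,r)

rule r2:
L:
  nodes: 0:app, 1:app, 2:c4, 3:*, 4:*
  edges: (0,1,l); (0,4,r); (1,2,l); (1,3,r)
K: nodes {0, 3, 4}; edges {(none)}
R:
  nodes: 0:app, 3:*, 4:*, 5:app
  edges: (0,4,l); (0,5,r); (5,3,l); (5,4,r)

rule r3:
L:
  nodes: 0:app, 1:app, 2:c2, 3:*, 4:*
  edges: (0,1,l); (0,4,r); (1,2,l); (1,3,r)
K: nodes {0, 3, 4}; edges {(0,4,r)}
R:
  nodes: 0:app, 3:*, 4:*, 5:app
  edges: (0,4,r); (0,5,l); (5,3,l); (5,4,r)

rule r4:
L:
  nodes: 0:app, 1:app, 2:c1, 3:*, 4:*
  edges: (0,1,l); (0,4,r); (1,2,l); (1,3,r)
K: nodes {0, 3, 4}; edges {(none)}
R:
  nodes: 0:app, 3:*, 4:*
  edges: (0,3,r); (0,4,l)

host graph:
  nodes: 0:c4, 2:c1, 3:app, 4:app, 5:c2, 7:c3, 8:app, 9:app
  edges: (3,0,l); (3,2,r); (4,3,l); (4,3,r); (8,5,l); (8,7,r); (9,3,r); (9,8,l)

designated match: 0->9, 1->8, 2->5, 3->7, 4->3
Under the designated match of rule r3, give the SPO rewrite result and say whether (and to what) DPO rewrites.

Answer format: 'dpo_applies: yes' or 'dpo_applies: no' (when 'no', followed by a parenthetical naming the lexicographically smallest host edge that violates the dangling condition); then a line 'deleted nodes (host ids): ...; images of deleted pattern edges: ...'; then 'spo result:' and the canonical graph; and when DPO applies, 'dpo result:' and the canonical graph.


dpo_applies: yes
deleted nodes (host ids): 5, 8; images of deleted pattern edges: (8,5,l); (8,7,r); (9,8,l)
spo result:
nodes: 0:c4, 2:c1, 3:app, 4:app, 7:c3, 9:app, 10:app
edges: (3,0,l); (3,2,r); (4,3,l); (4,3,r); (9,3,r); (9,10,l); (10,3,r); (10,7,l)
dpo result:
nodes: 0:c4, 2:c1, 3:app, 4:app, 7:c3, 9:app, 10:app
edges: (3,0,l); (3,2,r); (4,3,l); (4,3,r); (9,3,r); (9,10,l); (10,3,r); (10,7,l)


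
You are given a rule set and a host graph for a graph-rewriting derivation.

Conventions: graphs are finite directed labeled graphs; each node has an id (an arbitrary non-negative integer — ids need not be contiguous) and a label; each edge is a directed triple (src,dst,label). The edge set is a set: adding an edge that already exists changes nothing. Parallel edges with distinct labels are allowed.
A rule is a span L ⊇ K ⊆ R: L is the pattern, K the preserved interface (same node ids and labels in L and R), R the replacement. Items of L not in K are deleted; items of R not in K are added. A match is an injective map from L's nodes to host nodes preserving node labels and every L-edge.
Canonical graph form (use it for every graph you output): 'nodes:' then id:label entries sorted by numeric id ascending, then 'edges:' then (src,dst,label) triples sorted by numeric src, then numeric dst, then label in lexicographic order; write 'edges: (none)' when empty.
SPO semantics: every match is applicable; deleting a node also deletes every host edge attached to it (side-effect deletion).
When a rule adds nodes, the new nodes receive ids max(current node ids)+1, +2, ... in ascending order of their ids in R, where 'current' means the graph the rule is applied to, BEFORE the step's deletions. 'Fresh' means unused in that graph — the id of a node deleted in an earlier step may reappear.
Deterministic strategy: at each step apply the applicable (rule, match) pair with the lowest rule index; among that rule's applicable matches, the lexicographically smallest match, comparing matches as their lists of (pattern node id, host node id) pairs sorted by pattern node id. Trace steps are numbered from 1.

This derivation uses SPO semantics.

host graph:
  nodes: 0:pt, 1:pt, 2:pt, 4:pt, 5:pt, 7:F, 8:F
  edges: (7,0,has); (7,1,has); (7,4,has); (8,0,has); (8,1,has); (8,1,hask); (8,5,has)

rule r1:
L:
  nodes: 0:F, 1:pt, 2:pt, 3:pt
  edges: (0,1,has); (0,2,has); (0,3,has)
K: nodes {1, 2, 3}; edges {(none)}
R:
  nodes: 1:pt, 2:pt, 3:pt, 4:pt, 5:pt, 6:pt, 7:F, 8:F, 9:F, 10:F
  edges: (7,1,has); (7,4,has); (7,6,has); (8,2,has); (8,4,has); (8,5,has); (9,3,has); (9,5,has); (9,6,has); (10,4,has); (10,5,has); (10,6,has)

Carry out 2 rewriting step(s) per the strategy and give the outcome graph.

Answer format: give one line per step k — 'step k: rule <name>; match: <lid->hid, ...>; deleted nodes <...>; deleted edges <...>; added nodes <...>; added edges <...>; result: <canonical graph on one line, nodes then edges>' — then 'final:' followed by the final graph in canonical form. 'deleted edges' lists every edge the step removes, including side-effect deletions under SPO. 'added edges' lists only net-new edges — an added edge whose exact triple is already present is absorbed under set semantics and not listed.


step 1: rule r1; match: 0->7, 1->0, 2->1, 3->4; deleted nodes 7; deleted edges (7,0,has); (7,1,has); (7,4,has); added nodes 9, 10, 11, 12, 13, 14, 15; added edges (12,0,has); (12,9,has); (12,11,has); (13,1,has); (13,9,has); (13,10,has); (14,4,has); (14,10,has); (14,11,has); (15,9,has); (15,10,has); (15,11,has); result: nodes: 0:pt, 1:pt, 2:pt, 4:pt, 5:pt, 8:F, 9:pt, 10:pt, 11:pt, 12:F, 13:F, 14:F, 15:F edges: (8,0,has); (8,1,has); (8,1,hask); (8,5,has); (12,0,has); (12,9,has); (12,11,has); (13,1,has); (13,9,has); (13,10,has); (14,4,has); (14,10,has); (14,11,has); (15,9,has); (15,10,has); (15,11,has)
step 2: rule r1; match: 0->8, 1->0, 2->1, 3->5; deleted nodes 8; deleted edges (8,0,has); (8,1,has); (8,1,hask); (8,5,has); added nodes 16, 17, 18, 19, 20, 21, 22; added edges (19,0,has); (19,16,has); (19,18,has); (20,1,has); (20,16,has); (20,17,has); (21,5,has); (21,17,has); (21,18,has); (22,16,has); (22,17,has); (22,18,has); result: nodes: 0:pt, 1:pt, 2:pt, 4:pt, 5:pt, 9:pt, 10:pt, 11:pt, 12:F, 13:F, 14:F, 15:F, 16:pt, 17:pt, 18:pt, 19:F, 20:F, 21:F, 22:F edges: (12,0,has); (12,9,has); (12,11,has); (13,1,has); (13,9,has); (13,10,has); (14,4,has); (14,10,has); (14,11,has); (15,9,has); (15,10,has); (15,11,has); (19,0,has); (19,16,has); (19,18,has); (20,1,has); (20,16,has); (20,17,has); (21,5,has); (21,17,has); (21,18,has); (22,16,has); (22,17,has); (22,18,has)
final:
nodes: 0:pt, 1:pt, 2:pt, 4:pt, 5:pt, 9:pt, 10:pt, 11:pt, 12:F, 13:F, 14:F, 15:F, 16:pt, 17:pt, 18:pt, 19:F, 20:F, 21:F, 22:F
edges: (12,0,has); (12,9,has); (12,11,has); (13,1,has); (13,9,has); (13,10,has); (14,4,has); (14,10,has); (14,11,has); (15,9,has); (15,10,has); (15,11,has); (19,0,has); (19,16,has); (19,18,has); (20,1,has); (20,16,has); (20,17,has); (21,5,has); (21,17,has); (21,18,has); (22,16,has); (22,17,has); (22,18,has)
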